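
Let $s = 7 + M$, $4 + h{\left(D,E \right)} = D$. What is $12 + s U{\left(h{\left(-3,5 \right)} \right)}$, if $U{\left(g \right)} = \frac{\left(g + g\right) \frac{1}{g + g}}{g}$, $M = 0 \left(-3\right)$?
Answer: $11$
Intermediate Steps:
$M = 0$
$h{\left(D,E \right)} = -4 + D$
$s = 7$ ($s = 7 + 0 = 7$)
$U{\left(g \right)} = \frac{1}{g}$ ($U{\left(g \right)} = \frac{2 g \frac{1}{2 g}}{g} = 1 \frac{1}{g} = \frac{1}{g}$)
$12 + s U{\left(h{\left(-3,5 \right)} \right)} = 12 + \frac{7}{-4 - 3} = 12 + \frac{7}{-7} = 12 + 7 \left(- \frac{1}{7}\right) = 12 - 1 = 11$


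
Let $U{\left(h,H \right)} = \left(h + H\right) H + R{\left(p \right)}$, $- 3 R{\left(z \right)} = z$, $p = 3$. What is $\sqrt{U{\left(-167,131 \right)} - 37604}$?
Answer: $i \sqrt{42321} \approx 205.72 i$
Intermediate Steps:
$R{\left(z \right)} = - \frac{z}{3}$
$U{\left(h,H \right)} = -1 + H \left(H + h\right)$ ($U{\left(h,H \right)} = \left(h + H\right) H - 1 = \left(H + h\right) H - 1 = H \left(H + h\right) - 1 = -1 + H \left(H + h\right)$)
$\sqrt{U{\left(-167,131 \right)} - 37604} = \sqrt{\left(-1 + 131^{2} + 131 \left(-167\right)\right) - 37604} = \sqrt{\left(-1 + 17161 - 21877\right) - 37604} = \sqrt{-4717 - 37604} = \sqrt{-42321} = i \sqrt{42321}$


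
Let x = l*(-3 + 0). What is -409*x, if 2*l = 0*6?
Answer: 0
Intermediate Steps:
l = 0 (l = (0*6)/2 = (½)*0 = 0)
x = 0 (x = 0*(-3 + 0) = 0*(-3) = 0)
-409*x = -409*0 = 0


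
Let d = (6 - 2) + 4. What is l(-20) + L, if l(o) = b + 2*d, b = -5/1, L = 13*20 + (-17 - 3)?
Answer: 251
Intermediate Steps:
L = 240 (L = 260 - 20 = 240)
b = -5 (b = -5*1 = -5)
d = 8 (d = 4 + 4 = 8)
l(o) = 11 (l(o) = -5 + 2*8 = -5 + 16 = 11)
l(-20) + L = 11 + 240 = 251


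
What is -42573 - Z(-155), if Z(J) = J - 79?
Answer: -42339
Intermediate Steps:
Z(J) = -79 + J
-42573 - Z(-155) = -42573 - (-79 - 155) = -42573 - 1*(-234) = -42573 + 234 = -42339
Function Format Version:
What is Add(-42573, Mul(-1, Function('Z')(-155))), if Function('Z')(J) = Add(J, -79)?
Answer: -42339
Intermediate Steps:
Function('Z')(J) = Add(-79, J)
Add(-42573, Mul(-1, Function('Z')(-155))) = Add(-42573, Mul(-1, Add(-79, -155))) = Add(-42573, Mul(-1, -234)) = Add(-42573, 234) = -42339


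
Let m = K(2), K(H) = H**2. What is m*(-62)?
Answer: -248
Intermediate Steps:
m = 4 (m = 2**2 = 4)
m*(-62) = 4*(-62) = -248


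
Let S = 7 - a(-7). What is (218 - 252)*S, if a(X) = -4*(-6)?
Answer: 578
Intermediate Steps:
a(X) = 24
S = -17 (S = 7 - 1*24 = 7 - 24 = -17)
(218 - 252)*S = (218 - 252)*(-17) = -34*(-17) = 578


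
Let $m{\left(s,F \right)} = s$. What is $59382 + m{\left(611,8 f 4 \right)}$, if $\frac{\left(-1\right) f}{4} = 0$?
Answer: $59993$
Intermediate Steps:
$f = 0$ ($f = \left(-4\right) 0 = 0$)
$59382 + m{\left(611,8 f 4 \right)} = 59382 + 611 = 59993$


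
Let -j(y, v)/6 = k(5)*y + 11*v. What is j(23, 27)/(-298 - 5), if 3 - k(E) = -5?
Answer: 962/101 ≈ 9.5247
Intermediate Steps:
k(E) = 8 (k(E) = 3 - 1*(-5) = 3 + 5 = 8)
j(y, v) = -66*v - 48*y (j(y, v) = -6*(8*y + 11*v) = -66*v - 48*y)
j(23, 27)/(-298 - 5) = (-66*27 - 48*23)/(-298 - 5) = (-1782 - 1104)/(-303) = -2886*(-1/303) = 962/101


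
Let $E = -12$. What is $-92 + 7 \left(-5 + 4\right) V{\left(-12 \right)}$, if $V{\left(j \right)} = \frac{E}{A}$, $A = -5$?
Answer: $- \frac{544}{5} \approx -108.8$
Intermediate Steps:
$V{\left(j \right)} = \frac{12}{5}$ ($V{\left(j \right)} = - \frac{12}{-5} = \left(-12\right) \left(- \frac{1}{5}\right) = \frac{12}{5}$)
$-92 + 7 \left(-5 + 4\right) V{\left(-12 \right)} = -92 + 7 \left(-5 + 4\right) \frac{12}{5} = -92 + 7 \left(-1\right) \frac{12}{5} = -92 - \frac{84}{5} = - \frac{544}{5}$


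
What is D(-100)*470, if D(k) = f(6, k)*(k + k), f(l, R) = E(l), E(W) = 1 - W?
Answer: 470000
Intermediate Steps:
f(l, R) = 1 - l
D(k) = -10*k (D(k) = (1 - 1*6)*(k + k) = (1 - 6)*(2*k) = -10*k)
D(-100)*470 = -10*(-100)*470 = 1000*470 = 470000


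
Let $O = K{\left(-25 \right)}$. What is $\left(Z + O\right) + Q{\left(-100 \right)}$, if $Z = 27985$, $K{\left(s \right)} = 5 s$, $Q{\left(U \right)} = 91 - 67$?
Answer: $27884$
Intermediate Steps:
$Q{\left(U \right)} = 24$ ($Q{\left(U \right)} = 91 - 67 = 24$)
$O = -125$ ($O = 5 \left(-25\right) = -125$)
$\left(Z + O\right) + Q{\left(-100 \right)} = \left(27985 - 125\right) + 24 = 27860 + 24 = 27884$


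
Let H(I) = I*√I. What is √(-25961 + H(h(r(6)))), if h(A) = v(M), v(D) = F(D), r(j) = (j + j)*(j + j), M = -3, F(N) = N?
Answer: √(-25961 - 3*I*√3) ≈ 0.016 - 161.12*I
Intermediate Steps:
r(j) = 4*j² (r(j) = (2*j)*(2*j) = 4*j²)
v(D) = D
h(A) = -3
H(I) = I^(3/2)
√(-25961 + H(h(r(6)))) = √(-25961 + (-3)^(3/2)) = √(-25961 - 3*I*√3)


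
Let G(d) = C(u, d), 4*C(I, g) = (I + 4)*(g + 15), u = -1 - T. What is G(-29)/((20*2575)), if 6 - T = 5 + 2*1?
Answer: -7/25750 ≈ -0.00027184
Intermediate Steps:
T = -1 (T = 6 - (5 + 2*1) = 6 - (5 + 2) = 6 - 1*7 = 6 - 7 = -1)
u = 0 (u = -1 - 1*(-1) = -1 + 1 = 0)
C(I, g) = (4 + I)*(15 + g)/4 (C(I, g) = ((I + 4)*(g + 15))/4 = ((4 + I)*(15 + g))/4 = (4 + I)*(15 + g)/4)
G(d) = 15 + d (G(d) = 15 + d + (15/4)*0 + (1/4)*0*d = 15 + d + 0 + 0 = 15 + d)
G(-29)/((20*2575)) = (15 - 29)/((20*2575)) = -14/51500 = -14*1/51500 = -7/25750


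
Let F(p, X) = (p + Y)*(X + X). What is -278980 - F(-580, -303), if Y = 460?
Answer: -351700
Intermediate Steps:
F(p, X) = 2*X*(460 + p) (F(p, X) = (p + 460)*(X + X) = (460 + p)*(2*X) = 2*X*(460 + p))
-278980 - F(-580, -303) = -278980 - 2*(-303)*(460 - 580) = -278980 - 2*(-303)*(-120) = -278980 - 1*72720 = -278980 - 72720 = -351700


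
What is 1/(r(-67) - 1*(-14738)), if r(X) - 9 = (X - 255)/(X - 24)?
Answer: 13/191757 ≈ 6.7794e-5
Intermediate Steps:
r(X) = 9 + (-255 + X)/(-24 + X) (r(X) = 9 + (X - 255)/(X - 24) = 9 + (-255 + X)/(-24 + X))
1/(r(-67) - 1*(-14738)) = 1/((-471 + 10*(-67))/(-24 - 67) - 1*(-14738)) = 1/((-471 - 670)/(-91) + 14738) = 1/(-1/91*(-1141) + 14738) = 1/(163/13 + 14738) = 1/(191757/13) = 13/191757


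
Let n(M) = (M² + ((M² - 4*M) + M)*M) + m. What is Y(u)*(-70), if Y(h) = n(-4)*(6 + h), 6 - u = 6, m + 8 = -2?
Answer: 44520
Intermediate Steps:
m = -10 (m = -8 - 2 = -10)
n(M) = -10 + M² + M*(M² - 3*M) (n(M) = (M² + ((M² - 4*M) + M)*M) - 10 = (M² + (M² - 3*M)*M) - 10 = (M² + M*(M² - 3*M)) - 10 = -10 + M² + M*(M² - 3*M))
u = 0 (u = 6 - 1*6 = 6 - 6 = 0)
Y(h) = -636 - 106*h (Y(h) = (-10 + (-4)³ - 2*(-4)²)*(6 + h) = (-10 - 64 - 2*16)*(6 + h) = (-10 - 64 - 32)*(6 + h) = -106*(6 + h) = -636 - 106*h)
Y(u)*(-70) = (-636 - 106*0)*(-70) = (-636 + 0)*(-70) = -636*(-70) = 44520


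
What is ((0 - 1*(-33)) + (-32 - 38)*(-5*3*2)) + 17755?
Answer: 19888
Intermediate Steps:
((0 - 1*(-33)) + (-32 - 38)*(-5*3*2)) + 17755 = ((0 + 33) - (-1050)*2) + 17755 = (33 - 70*(-30)) + 17755 = (33 + 2100) + 17755 = 2133 + 17755 = 19888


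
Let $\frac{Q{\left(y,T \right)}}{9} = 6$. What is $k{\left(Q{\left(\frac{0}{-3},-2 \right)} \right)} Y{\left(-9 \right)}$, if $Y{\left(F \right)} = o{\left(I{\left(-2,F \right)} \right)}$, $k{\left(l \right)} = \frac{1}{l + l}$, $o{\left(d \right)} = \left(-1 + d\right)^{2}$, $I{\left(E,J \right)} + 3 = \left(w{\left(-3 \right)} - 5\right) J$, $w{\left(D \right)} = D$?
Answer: $\frac{1156}{27} \approx 42.815$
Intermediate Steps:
$Q{\left(y,T \right)} = 54$ ($Q{\left(y,T \right)} = 9 \cdot 6 = 54$)
$I{\left(E,J \right)} = -3 - 8 J$ ($I{\left(E,J \right)} = -3 + \left(-3 - 5\right) J = -3 - 8 J$)
$k{\left(l \right)} = \frac{1}{2 l}$
$Y{\left(F \right)} = \left(-4 - 8 F\right)^{2}$ ($Y{\left(F \right)} = \left(-1 - \left(3 + 8 F\right)\right)^{2} = \left(-4 - 8 F\right)^{2}$)
$k{\left(Q{\left(\frac{0}{-3},-2 \right)} \right)} Y{\left(-9 \right)} = \frac{1}{2 \cdot 54} \cdot 16 \left(1 + 2 \left(-9\right)\right)^{2} = \frac{1}{2} \cdot \frac{1}{54} \cdot 16 \left(1 - 18\right)^{2} = \frac{16 \left(-17\right)^{2}}{108} = \frac{16 \cdot 289}{108} = \frac{1}{108} \cdot 4624 = \frac{1156}{27}$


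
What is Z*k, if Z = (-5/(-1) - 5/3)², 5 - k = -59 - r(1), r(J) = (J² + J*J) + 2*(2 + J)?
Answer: 800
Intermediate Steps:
r(J) = 4 + 2*J + 2*J² (r(J) = (J² + J²) + (4 + 2*J) = 2*J² + (4 + 2*J) = 4 + 2*J + 2*J²)
k = 72 (k = 5 - (-59 - (4 + 2*1 + 2*1²)) = 5 - (-59 - (4 + 2 + 2*1)) = 5 - (-59 - (4 + 2 + 2)) = 5 - (-59 - 1*8) = 5 - (-59 - 8) = 5 - 1*(-67) = 5 + 67 = 72)
Z = 100/9 (Z = (-5*(-1) - 5*⅓)² = (5 - 5/3)² = (10/3)² = 100/9 ≈ 11.111)
Z*k = (100/9)*72 = 800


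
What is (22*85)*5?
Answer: 9350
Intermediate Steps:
(22*85)*5 = 1870*5 = 9350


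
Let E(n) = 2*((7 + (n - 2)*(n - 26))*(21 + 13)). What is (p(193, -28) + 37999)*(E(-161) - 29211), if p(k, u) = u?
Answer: 77611698783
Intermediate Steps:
E(n) = 476 + 68*(-26 + n)*(-2 + n) (E(n) = 2*((7 + (-2 + n)*(-26 + n))*34) = 2*((7 + (-26 + n)*(-2 + n))*34) = 2*(238 + 34*(-26 + n)*(-2 + n)) = 476 + 68*(-26 + n)*(-2 + n))
(p(193, -28) + 37999)*(E(-161) - 29211) = (-28 + 37999)*((4012 - 1904*(-161) + 68*(-161)²) - 29211) = 37971*((4012 + 306544 + 68*25921) - 29211) = 37971*((4012 + 306544 + 1762628) - 29211) = 37971*(2073184 - 29211) = 37971*2043973 = 77611698783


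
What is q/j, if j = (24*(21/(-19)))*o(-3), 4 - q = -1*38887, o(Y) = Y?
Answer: 738929/1512 ≈ 488.71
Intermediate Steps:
q = 38891 (q = 4 - (-1)*38887 = 4 - 1*(-38887) = 4 + 38887 = 38891)
j = 1512/19 (j = (24*(21/(-19)))*(-3) = (24*(21*(-1/19)))*(-3) = (24*(-21/19))*(-3) = -504/19*(-3) = 1512/19 ≈ 79.579)
q/j = 38891/(1512/19) = 38891*(19/1512) = 738929/1512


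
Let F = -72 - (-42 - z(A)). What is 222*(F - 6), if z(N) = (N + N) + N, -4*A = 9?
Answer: -18981/2 ≈ -9490.5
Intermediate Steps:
A = -9/4 (A = -1/4*9 = -9/4 ≈ -2.2500)
z(N) = 3*N (z(N) = 2*N + N = 3*N)
F = -147/4 (F = -72 - (-42 - 3*(-9)/4) = -72 - (-42 - 1*(-27/4)) = -72 - (-42 + 27/4) = -72 - 1*(-141/4) = -72 + 141/4 = -147/4 ≈ -36.750)
222*(F - 6) = 222*(-147/4 - 6) = 222*(-171/4) = -18981/2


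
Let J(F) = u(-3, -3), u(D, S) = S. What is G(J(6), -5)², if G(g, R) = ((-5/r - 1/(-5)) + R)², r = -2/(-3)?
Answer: 228886641/10000 ≈ 22889.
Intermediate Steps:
r = ⅔ (r = -2*(-⅓) = ⅔ ≈ 0.66667)
J(F) = -3
G(g, R) = (-73/10 + R)² (G(g, R) = ((-5/⅔ - 1/(-5)) + R)² = ((-5*3/2 - 1*(-⅕)) + R)² = ((-15/2 + ⅕) + R)² = (-73/10 + R)²)
G(J(6), -5)² = ((-73 + 10*(-5))²/100)² = ((-73 - 50)²/100)² = ((1/100)*(-123)²)² = ((1/100)*15129)² = (15129/100)² = 228886641/10000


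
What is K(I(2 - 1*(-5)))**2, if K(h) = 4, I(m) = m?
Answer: 16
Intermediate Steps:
K(I(2 - 1*(-5)))**2 = 4**2 = 16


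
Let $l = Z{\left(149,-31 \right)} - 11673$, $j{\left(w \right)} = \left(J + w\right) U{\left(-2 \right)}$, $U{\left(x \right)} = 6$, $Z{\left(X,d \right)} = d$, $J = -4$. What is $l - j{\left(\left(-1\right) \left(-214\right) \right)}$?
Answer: $-12964$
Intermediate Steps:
$j{\left(w \right)} = -24 + 6 w$ ($j{\left(w \right)} = \left(-4 + w\right) 6 = -24 + 6 w$)
$l = -11704$ ($l = -31 - 11673 = -11704$)
$l - j{\left(\left(-1\right) \left(-214\right) \right)} = -11704 - \left(-24 + 6 \left(\left(-1\right) \left(-214\right)\right)\right) = -11704 - \left(-24 + 6 \cdot 214\right) = -11704 - \left(-24 + 1284\right) = -11704 - 1260 = -12964$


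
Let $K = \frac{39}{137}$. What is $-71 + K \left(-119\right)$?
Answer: $- \frac{14368}{137} \approx -104.88$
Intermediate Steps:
$K = \frac{39}{137}$ ($K = 39 \cdot \frac{1}{137} = \frac{39}{137} \approx 0.28467$)
$-71 + K \left(-119\right) = -71 + \frac{39}{137} \left(-119\right) = -71 - \frac{4641}{137} = - \frac{14368}{137}$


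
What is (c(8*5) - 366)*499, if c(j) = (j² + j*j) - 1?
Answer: 1413667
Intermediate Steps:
c(j) = -1 + 2*j² (c(j) = (j² + j²) - 1 = 2*j² - 1 = -1 + 2*j²)
(c(8*5) - 366)*499 = ((-1 + 2*(8*5)²) - 366)*499 = ((-1 + 2*40²) - 366)*499 = ((-1 + 2*1600) - 366)*499 = ((-1 + 3200) - 366)*499 = (3199 - 366)*499 = 2833*499 = 1413667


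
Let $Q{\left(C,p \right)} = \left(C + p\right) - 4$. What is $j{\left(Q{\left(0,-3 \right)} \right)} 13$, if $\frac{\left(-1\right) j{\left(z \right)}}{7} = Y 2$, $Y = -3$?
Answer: $546$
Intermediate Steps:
$Q{\left(C,p \right)} = -4 + C + p$
$j{\left(z \right)} = 42$ ($j{\left(z \right)} = - 7 \left(\left(-3\right) 2\right) = \left(-7\right) \left(-6\right) = 42$)
$j{\left(Q{\left(0,-3 \right)} \right)} 13 = 42 \cdot 13 = 546$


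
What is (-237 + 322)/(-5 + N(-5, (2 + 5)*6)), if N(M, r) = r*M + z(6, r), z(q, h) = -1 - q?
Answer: -85/222 ≈ -0.38288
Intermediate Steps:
N(M, r) = -7 + M*r (N(M, r) = r*M + (-1 - 1*6) = M*r + (-1 - 6) = M*r - 7 = -7 + M*r)
(-237 + 322)/(-5 + N(-5, (2 + 5)*6)) = (-237 + 322)/(-5 + (-7 - 5*(2 + 5)*6)) = 85/(-5 + (-7 - 35*6)) = 85/(-5 + (-7 - 5*42)) = 85/(-5 + (-7 - 210)) = 85/(-5 - 217) = 85/(-222) = 85*(-1/222) = -85/222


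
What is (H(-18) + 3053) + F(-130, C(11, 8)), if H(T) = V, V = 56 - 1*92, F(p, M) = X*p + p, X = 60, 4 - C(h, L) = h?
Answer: -4913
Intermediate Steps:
C(h, L) = 4 - h
F(p, M) = 61*p (F(p, M) = 60*p + p = 61*p)
V = -36 (V = 56 - 92 = -36)
H(T) = -36
(H(-18) + 3053) + F(-130, C(11, 8)) = (-36 + 3053) + 61*(-130) = 3017 - 7930 = -4913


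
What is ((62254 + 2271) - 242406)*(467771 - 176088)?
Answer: -51884863723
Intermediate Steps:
((62254 + 2271) - 242406)*(467771 - 176088) = (64525 - 242406)*291683 = -177881*291683 = -51884863723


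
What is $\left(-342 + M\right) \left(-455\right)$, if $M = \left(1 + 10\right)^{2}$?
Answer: $100555$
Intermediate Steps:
$M = 121$ ($M = 11^{2} = 121$)
$\left(-342 + M\right) \left(-455\right) = \left(-342 + 121\right) \left(-455\right) = \left(-221\right) \left(-455\right) = 100555$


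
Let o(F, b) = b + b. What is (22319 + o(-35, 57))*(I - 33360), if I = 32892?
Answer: -10498644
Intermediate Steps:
o(F, b) = 2*b
(22319 + o(-35, 57))*(I - 33360) = (22319 + 2*57)*(32892 - 33360) = (22319 + 114)*(-468) = 22433*(-468) = -10498644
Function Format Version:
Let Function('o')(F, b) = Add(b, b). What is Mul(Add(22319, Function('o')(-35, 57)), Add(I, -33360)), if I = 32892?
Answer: -10498644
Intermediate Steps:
Function('o')(F, b) = Mul(2, b)
Mul(Add(22319, Function('o')(-35, 57)), Add(I, -33360)) = Mul(Add(22319, Mul(2, 57)), Add(32892, -33360)) = Mul(Add(22319, 114), -468) = Mul(22433, -468) = -10498644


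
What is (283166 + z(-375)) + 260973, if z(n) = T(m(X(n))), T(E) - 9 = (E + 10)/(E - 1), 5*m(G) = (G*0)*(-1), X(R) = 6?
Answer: 544138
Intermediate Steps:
m(G) = 0 (m(G) = ((G*0)*(-1))/5 = (0*(-1))/5 = (1/5)*0 = 0)
T(E) = 9 + (10 + E)/(-1 + E) (T(E) = 9 + (E + 10)/(E - 1) = 9 + (10 + E)/(-1 + E))
z(n) = -1 (z(n) = (1 + 10*0)/(-1 + 0) = (1 + 0)/(-1) = -1*1 = -1)
(283166 + z(-375)) + 260973 = (283166 - 1) + 260973 = 283165 + 260973 = 544138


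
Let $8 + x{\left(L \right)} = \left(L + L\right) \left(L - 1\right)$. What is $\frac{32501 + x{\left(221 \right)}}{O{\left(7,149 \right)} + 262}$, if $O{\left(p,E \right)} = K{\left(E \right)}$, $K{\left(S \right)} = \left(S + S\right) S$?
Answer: $\frac{129733}{44664} \approx 2.9046$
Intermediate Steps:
$K{\left(S \right)} = 2 S^{2}$ ($K{\left(S \right)} = 2 S S = 2 S^{2}$)
$x{\left(L \right)} = -8 + 2 L \left(-1 + L\right)$ ($x{\left(L \right)} = -8 + \left(L + L\right) \left(L - 1\right) = -8 + 2 L \left(-1 + L\right)$)
$O{\left(p,E \right)} = 2 E^{2}$
$\frac{32501 + x{\left(221 \right)}}{O{\left(7,149 \right)} + 262} = \frac{32501 - \left(450 - 97682\right)}{2 \cdot 149^{2} + 262} = \frac{32501 - -97232}{2 \cdot 22201 + 262} = \frac{32501 - -97232}{44402 + 262} = \frac{32501 + 97232}{44664} = 129733 \cdot \frac{1}{44664} = \frac{129733}{44664}$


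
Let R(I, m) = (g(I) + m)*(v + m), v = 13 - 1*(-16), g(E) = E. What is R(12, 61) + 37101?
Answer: 43671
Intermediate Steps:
v = 29 (v = 13 + 16 = 29)
R(I, m) = (29 + m)*(I + m) (R(I, m) = (I + m)*(29 + m) = (29 + m)*(I + m))
R(12, 61) + 37101 = (61**2 + 29*12 + 29*61 + 12*61) + 37101 = (3721 + 348 + 1769 + 732) + 37101 = 6570 + 37101 = 43671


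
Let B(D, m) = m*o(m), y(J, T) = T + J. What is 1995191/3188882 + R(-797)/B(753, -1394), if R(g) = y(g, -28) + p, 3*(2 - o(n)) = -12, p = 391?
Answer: 2258969039/3333976131 ≈ 0.67756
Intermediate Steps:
o(n) = 6 (o(n) = 2 - ⅓*(-12) = 2 + 4 = 6)
y(J, T) = J + T
B(D, m) = 6*m (B(D, m) = m*6 = 6*m)
R(g) = 363 + g (R(g) = (g - 28) + 391 = (-28 + g) + 391 = 363 + g)
1995191/3188882 + R(-797)/B(753, -1394) = 1995191/3188882 + (363 - 797)/((6*(-1394))) = 1995191*(1/3188882) - 434/(-8364) = 1995191/3188882 - 434*(-1/8364) = 1995191/3188882 + 217/4182 = 2258969039/3333976131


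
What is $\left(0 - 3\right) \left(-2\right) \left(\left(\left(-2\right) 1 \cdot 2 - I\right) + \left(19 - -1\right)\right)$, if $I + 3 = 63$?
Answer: $-264$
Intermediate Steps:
$I = 60$ ($I = -3 + 63 = 60$)
$\left(0 - 3\right) \left(-2\right) \left(\left(\left(-2\right) 1 \cdot 2 - I\right) + \left(19 - -1\right)\right) = \left(0 - 3\right) \left(-2\right) \left(\left(\left(-2\right) 1 \cdot 2 - 60\right) + \left(19 - -1\right)\right) = \left(-3\right) \left(-2\right) \left(\left(\left(-2\right) 2 - 60\right) + \left(19 + 1\right)\right) = 6 \left(\left(-4 - 60\right) + 20\right) = 6 \left(-64 + 20\right) = 6 \left(-44\right) = -264$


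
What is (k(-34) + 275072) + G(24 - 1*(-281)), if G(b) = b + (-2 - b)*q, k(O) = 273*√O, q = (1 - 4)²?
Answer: 272614 + 273*I*√34 ≈ 2.7261e+5 + 1591.8*I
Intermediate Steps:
q = 9 (q = (-3)² = 9)
G(b) = -18 - 8*b (G(b) = b + (-2 - b)*9 = b + (-18 - 9*b) = -18 - 8*b)
(k(-34) + 275072) + G(24 - 1*(-281)) = (273*√(-34) + 275072) + (-18 - 8*(24 - 1*(-281))) = (273*(I*√34) + 275072) + (-18 - 8*(24 + 281)) = (273*I*√34 + 275072) + (-18 - 8*305) = (275072 + 273*I*√34) + (-18 - 2440) = (275072 + 273*I*√34) - 2458 = 272614 + 273*I*√34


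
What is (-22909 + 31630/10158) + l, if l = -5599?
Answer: -144776317/5079 ≈ -28505.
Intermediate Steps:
(-22909 + 31630/10158) + l = (-22909 + 31630/10158) - 5599 = (-22909 + 31630*(1/10158)) - 5599 = (-22909 + 15815/5079) - 5599 = -116338996/5079 - 5599 = -144776317/5079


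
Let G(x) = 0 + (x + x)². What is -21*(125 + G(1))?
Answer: -2709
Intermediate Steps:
G(x) = 4*x² (G(x) = 0 + (2*x)² = 0 + 4*x² = 4*x²)
-21*(125 + G(1)) = -21*(125 + 4*1²) = -21*(125 + 4*1) = -21*(125 + 4) = -21*129 = -2709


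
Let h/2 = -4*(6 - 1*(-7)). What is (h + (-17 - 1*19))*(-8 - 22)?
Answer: 4200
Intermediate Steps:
h = -104 (h = 2*(-4*(6 - 1*(-7))) = 2*(-4*(6 + 7)) = 2*(-4*13) = 2*(-52) = -104)
(h + (-17 - 1*19))*(-8 - 22) = (-104 + (-17 - 1*19))*(-8 - 22) = (-104 + (-17 - 19))*(-30) = (-104 - 36)*(-30) = -140*(-30) = 4200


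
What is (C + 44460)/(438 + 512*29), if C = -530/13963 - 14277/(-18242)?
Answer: 11324731706651/3893543621156 ≈ 2.9086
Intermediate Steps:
C = 189681491/254713046 (C = -530*1/13963 - 14277*(-1/18242) = -530/13963 + 14277/18242 = 189681491/254713046 ≈ 0.74469)
(C + 44460)/(438 + 512*29) = (189681491/254713046 + 44460)/(438 + 512*29) = 11324731706651/(254713046*(438 + 14848)) = (11324731706651/254713046)/15286 = (11324731706651/254713046)*(1/15286) = 11324731706651/3893543621156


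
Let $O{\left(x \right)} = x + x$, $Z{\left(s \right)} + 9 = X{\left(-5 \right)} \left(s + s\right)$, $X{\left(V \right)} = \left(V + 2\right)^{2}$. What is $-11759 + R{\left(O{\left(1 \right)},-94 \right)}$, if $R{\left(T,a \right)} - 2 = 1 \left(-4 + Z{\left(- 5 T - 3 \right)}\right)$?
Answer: $-12004$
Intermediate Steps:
$X{\left(V \right)} = \left(2 + V\right)^{2}$
$Z{\left(s \right)} = -9 + 18 s$ ($Z{\left(s \right)} = -9 + \left(2 - 5\right)^{2} \left(s + s\right) = -9 + \left(-3\right)^{2} \cdot 2 s = -9 + 9 \cdot 2 s = -9 + 18 s$)
$O{\left(x \right)} = 2 x$
$R{\left(T,a \right)} = -65 - 90 T$ ($R{\left(T,a \right)} = 2 + 1 \left(-4 + \left(-9 + 18 \left(- 5 T - 3\right)\right)\right) = 2 + 1 \left(-4 + \left(-9 + 18 \left(-3 - 5 T\right)\right)\right) = 2 + 1 \left(-4 - \left(63 + 90 T\right)\right) = 2 + 1 \left(-67 - 90 T\right) = 2 - \left(67 + 90 T\right) = -65 - 90 T$)
$-11759 + R{\left(O{\left(1 \right)},-94 \right)} = -11759 - \left(65 + 90 \cdot 2 \cdot 1\right) = -11759 - 245 = -12004$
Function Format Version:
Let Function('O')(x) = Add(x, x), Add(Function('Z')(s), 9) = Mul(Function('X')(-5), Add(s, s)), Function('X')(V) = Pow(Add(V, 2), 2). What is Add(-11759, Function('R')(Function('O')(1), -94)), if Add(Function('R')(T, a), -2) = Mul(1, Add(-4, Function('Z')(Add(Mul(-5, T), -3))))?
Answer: -12004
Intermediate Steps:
Function('X')(V) = Pow(Add(2, V), 2)
Function('Z')(s) = Add(-9, Mul(18, s)) (Function('Z')(s) = Add(-9, Mul(Pow(Add(2, -5), 2), Add(s, s))) = Add(-9, Mul(Pow(-3, 2), Mul(2, s))) = Add(-9, Mul(9, Mul(2, s))) = Add(-9, Mul(18, s)))
Function('O')(x) = Mul(2, x)
Function('R')(T, a) = Add(-65, Mul(-90, T)) (Function('R')(T, a) = Add(2, Mul(1, Add(-4, Add(-9, Mul(18, Add(Mul(-5, T), -3)))))) = Add(2, Mul(1, Add(-4, Add(-9, Mul(18, Add(-3, Mul(-5, T))))))) = Add(2, Mul(1, Add(-4, Add(-9, Add(-54, Mul(-90, T)))))) = Add(2, Mul(1, Add(-4, Add(-63, Mul(-90, T))))) = Add(2, Mul(1, Add(-67, Mul(-90, T)))) = Add(2, Add(-67, Mul(-90, T))) = Add(-65, Mul(-90, T)))
Add(-11759, Function('R')(Function('O')(1), -94)) = Add(-11759, Add(-65, Mul(-90, Mul(2, 1)))) = Add(-11759, Add(-65, Mul(-90, 2))) = Add(-11759, Add(-65, -180)) = Add(-11759, -245) = -12004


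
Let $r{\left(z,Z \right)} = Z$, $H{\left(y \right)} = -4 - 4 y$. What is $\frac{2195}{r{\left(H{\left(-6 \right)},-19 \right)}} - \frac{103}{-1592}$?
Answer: $- \frac{3492483}{30248} \approx -115.46$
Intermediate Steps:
$\frac{2195}{r{\left(H{\left(-6 \right)},-19 \right)}} - \frac{103}{-1592} = \frac{2195}{-19} - \frac{103}{-1592} = 2195 \left(- \frac{1}{19}\right) - - \frac{103}{1592} = - \frac{2195}{19} + \frac{103}{1592} = - \frac{3492483}{30248}$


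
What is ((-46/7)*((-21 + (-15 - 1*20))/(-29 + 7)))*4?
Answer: -736/11 ≈ -66.909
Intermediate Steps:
((-46/7)*((-21 + (-15 - 1*20))/(-29 + 7)))*4 = ((-46*1/7)*((-21 + (-15 - 20))/(-22)))*4 = -46*(-21 - 35)*(-1)/(7*22)*4 = -(-368)*(-1)/22*4 = -46/7*28/11*4 = -184/11*4 = -736/11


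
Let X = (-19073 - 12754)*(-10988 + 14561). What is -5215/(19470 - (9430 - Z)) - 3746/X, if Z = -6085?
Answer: -16943539481/12850119423 ≈ -1.3186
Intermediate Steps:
X = -113717871 (X = -31827*3573 = -113717871)
-5215/(19470 - (9430 - Z)) - 3746/X = -5215/(19470 - (9430 - 1*(-6085))) - 3746/(-113717871) = -5215/(19470 - (9430 + 6085)) - 3746*(-1/113717871) = -5215/(19470 - 1*15515) + 3746/113717871 = -5215/(19470 - 15515) + 3746/113717871 = -5215/3955 + 3746/113717871 = -5215*1/3955 + 3746/113717871 = -149/113 + 3746/113717871 = -16943539481/12850119423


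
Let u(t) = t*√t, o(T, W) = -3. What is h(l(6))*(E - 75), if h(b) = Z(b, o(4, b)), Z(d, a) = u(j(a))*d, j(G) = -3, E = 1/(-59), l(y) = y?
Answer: 79668*I*√3/59 ≈ 2338.8*I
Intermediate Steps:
E = -1/59 ≈ -0.016949
u(t) = t^(3/2)
Z(d, a) = -3*I*d*√3 (Z(d, a) = (-3)^(3/2)*d = (-3*I*√3)*d = -3*I*d*√3)
h(b) = -3*I*b*√3
h(l(6))*(E - 75) = (-3*I*6*√3)*(-1/59 - 75) = -18*I*√3*(-4426/59) = 79668*I*√3/59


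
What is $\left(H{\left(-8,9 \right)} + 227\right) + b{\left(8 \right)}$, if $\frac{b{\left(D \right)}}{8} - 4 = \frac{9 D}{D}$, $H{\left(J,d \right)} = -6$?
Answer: $325$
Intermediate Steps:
$b{\left(D \right)} = 104$ ($b{\left(D \right)} = 32 + 8 \frac{9 D}{D} = 32 + 8 \cdot 9 = 32 + 72 = 104$)
$\left(H{\left(-8,9 \right)} + 227\right) + b{\left(8 \right)} = \left(-6 + 227\right) + 104 = 221 + 104 = 325$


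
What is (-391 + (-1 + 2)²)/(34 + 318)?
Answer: -195/176 ≈ -1.1080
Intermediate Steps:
(-391 + (-1 + 2)²)/(34 + 318) = (-391 + 1²)/352 = (-391 + 1)*(1/352) = -390*1/352 = -195/176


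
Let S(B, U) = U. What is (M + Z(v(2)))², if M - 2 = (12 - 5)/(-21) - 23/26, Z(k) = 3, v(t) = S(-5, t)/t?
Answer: 87025/6084 ≈ 14.304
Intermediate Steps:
v(t) = 1 (v(t) = t/t = 1)
M = 61/78 (M = 2 + ((12 - 5)/(-21) - 23/26) = 2 + (7*(-1/21) - 23*1/26) = 2 + (-⅓ - 23/26) = 2 - 95/78 = 61/78 ≈ 0.78205)
(M + Z(v(2)))² = (61/78 + 3)² = (295/78)² = 87025/6084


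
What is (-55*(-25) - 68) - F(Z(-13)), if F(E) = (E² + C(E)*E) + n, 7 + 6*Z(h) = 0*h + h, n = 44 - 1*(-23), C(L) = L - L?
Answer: 11060/9 ≈ 1228.9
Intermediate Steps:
C(L) = 0
n = 67 (n = 44 + 23 = 67)
Z(h) = -7/6 + h/6 (Z(h) = -7/6 + (0*h + h)/6 = -7/6 + (0 + h)/6 = -7/6 + h/6)
F(E) = 67 + E² (F(E) = (E² + 0*E) + 67 = (E² + 0) + 67 = E² + 67 = 67 + E²)
(-55*(-25) - 68) - F(Z(-13)) = (-55*(-25) - 68) - (67 + (-7/6 + (⅙)*(-13))²) = (1375 - 68) - (67 + (-7/6 - 13/6)²) = 1307 - (67 + (-10/3)²) = 1307 - (67 + 100/9) = 1307 - 1*703/9 = 1307 - 703/9 = 11060/9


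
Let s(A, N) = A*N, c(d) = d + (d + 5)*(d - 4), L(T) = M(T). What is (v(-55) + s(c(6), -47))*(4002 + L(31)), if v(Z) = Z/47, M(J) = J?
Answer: -249670931/47 ≈ -5.3121e+6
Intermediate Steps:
L(T) = T
v(Z) = Z/47 (v(Z) = Z*(1/47) = Z/47)
c(d) = d + (-4 + d)*(5 + d) (c(d) = d + (5 + d)*(-4 + d) = d + (-4 + d)*(5 + d))
(v(-55) + s(c(6), -47))*(4002 + L(31)) = ((1/47)*(-55) + (-20 + 6**2 + 2*6)*(-47))*(4002 + 31) = (-55/47 + (-20 + 36 + 12)*(-47))*4033 = (-55/47 + 28*(-47))*4033 = (-55/47 - 1316)*4033 = -61907/47*4033 = -249670931/47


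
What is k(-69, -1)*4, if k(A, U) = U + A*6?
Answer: -1660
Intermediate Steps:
k(A, U) = U + 6*A
k(-69, -1)*4 = (-1 + 6*(-69))*4 = (-1 - 414)*4 = -415*4 = -1660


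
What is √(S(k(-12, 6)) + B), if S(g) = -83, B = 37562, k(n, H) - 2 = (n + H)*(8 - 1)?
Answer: 31*√39 ≈ 193.59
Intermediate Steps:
k(n, H) = 2 + 7*H + 7*n (k(n, H) = 2 + (n + H)*(8 - 1) = 2 + (H + n)*7 = 2 + (7*H + 7*n) = 2 + 7*H + 7*n)
√(S(k(-12, 6)) + B) = √(-83 + 37562) = √37479 = 31*√39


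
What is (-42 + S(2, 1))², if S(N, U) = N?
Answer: 1600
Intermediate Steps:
(-42 + S(2, 1))² = (-42 + 2)² = (-40)² = 1600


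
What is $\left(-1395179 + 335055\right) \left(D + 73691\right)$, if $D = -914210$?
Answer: $891054364356$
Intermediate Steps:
$\left(-1395179 + 335055\right) \left(D + 73691\right) = \left(-1395179 + 335055\right) \left(-914210 + 73691\right) = \left(-1060124\right) \left(-840519\right) = 891054364356$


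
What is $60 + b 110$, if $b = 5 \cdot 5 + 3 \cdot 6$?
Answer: $4790$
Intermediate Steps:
$b = 43$ ($b = 25 + 18 = 43$)
$60 + b 110 = 60 + 43 \cdot 110 = 60 + 4730 = 4790$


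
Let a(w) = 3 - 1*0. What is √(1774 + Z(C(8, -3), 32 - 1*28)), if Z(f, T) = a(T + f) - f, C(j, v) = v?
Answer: 2*√445 ≈ 42.190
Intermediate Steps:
a(w) = 3 (a(w) = 3 + 0 = 3)
Z(f, T) = 3 - f
√(1774 + Z(C(8, -3), 32 - 1*28)) = √(1774 + (3 - 1*(-3))) = √(1774 + (3 + 3)) = √(1774 + 6) = √1780 = 2*√445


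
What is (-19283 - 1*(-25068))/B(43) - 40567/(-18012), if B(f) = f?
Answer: 105943801/774516 ≈ 136.79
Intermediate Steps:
(-19283 - 1*(-25068))/B(43) - 40567/(-18012) = (-19283 - 1*(-25068))/43 - 40567/(-18012) = (-19283 + 25068)*(1/43) - 40567*(-1/18012) = 5785*(1/43) + 40567/18012 = 5785/43 + 40567/18012 = 105943801/774516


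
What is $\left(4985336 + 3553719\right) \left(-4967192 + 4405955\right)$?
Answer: $-4792433611035$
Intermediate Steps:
$\left(4985336 + 3553719\right) \left(-4967192 + 4405955\right) = 8539055 \left(-561237\right) = -4792433611035$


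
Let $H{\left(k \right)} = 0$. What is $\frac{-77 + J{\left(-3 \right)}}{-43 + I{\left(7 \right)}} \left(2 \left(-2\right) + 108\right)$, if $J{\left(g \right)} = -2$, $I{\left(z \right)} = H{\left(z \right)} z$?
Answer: $\frac{8216}{43} \approx 191.07$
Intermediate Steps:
$I{\left(z \right)} = 0$ ($I{\left(z \right)} = 0 z = 0$)
$\frac{-77 + J{\left(-3 \right)}}{-43 + I{\left(7 \right)}} \left(2 \left(-2\right) + 108\right) = \frac{-77 - 2}{-43 + 0} \left(2 \left(-2\right) + 108\right) = - \frac{79}{-43} \left(-4 + 108\right) = \left(-79\right) \left(- \frac{1}{43}\right) 104 = \frac{79}{43} \cdot 104 = \frac{8216}{43}$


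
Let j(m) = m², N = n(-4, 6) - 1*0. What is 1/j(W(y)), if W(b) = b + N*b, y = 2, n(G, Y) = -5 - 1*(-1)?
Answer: 1/36 ≈ 0.027778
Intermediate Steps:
n(G, Y) = -4 (n(G, Y) = -5 + 1 = -4)
N = -4 (N = -4 - 1*0 = -4 + 0 = -4)
W(b) = -3*b (W(b) = b - 4*b = -3*b)
1/j(W(y)) = 1/((-3*2)²) = 1/((-6)²) = 1/36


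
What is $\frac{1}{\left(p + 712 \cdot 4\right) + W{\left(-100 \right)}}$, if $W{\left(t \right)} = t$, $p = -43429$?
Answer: $- \frac{1}{40681} \approx -2.4582 \cdot 10^{-5}$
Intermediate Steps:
$\frac{1}{\left(p + 712 \cdot 4\right) + W{\left(-100 \right)}} = \frac{1}{\left(-43429 + 712 \cdot 4\right) - 100} = \frac{1}{\left(-43429 + 2848\right) - 100} = \frac{1}{-40581 - 100} = \frac{1}{-40681} = - \frac{1}{40681}$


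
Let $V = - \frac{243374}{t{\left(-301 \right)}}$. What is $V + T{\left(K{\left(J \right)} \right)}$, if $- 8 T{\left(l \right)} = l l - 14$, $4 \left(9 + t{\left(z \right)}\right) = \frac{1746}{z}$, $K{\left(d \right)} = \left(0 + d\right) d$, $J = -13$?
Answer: $\frac{992500007}{50328} \approx 19721.0$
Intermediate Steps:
$K{\left(d \right)} = d^{2}$ ($K{\left(d \right)} = d d = d^{2}$)
$t{\left(z \right)} = -9 + \frac{873}{2 z}$ ($t{\left(z \right)} = -9 + \frac{1746 \frac{1}{z}}{4} = -9 + \frac{873}{2 z}$)
$V = \frac{146511148}{6291}$ ($V = - \frac{243374}{-9 + \frac{873}{2 \left(-301\right)}} = - \frac{243374}{-9 + \frac{873}{2} \left(- \frac{1}{301}\right)} = - \frac{243374}{-9 - \frac{873}{602}} = - \frac{243374}{- \frac{6291}{602}} = \left(-243374\right) \left(- \frac{602}{6291}\right) = \frac{146511148}{6291} \approx 23289.0$)
$T{\left(l \right)} = \frac{7}{4} - \frac{l^{2}}{8}$ ($T{\left(l \right)} = - \frac{l l - 14}{8} = - \frac{l^{2} - 14}{8} = - \frac{-14 + l^{2}}{8} = \frac{7}{4} - \frac{l^{2}}{8}$)
$V + T{\left(K{\left(J \right)} \right)} = \frac{146511148}{6291} + \left(\frac{7}{4} - \frac{\left(\left(-13\right)^{2}\right)^{2}}{8}\right) = \frac{146511148}{6291} + \left(\frac{7}{4} - \frac{169^{2}}{8}\right) = \frac{146511148}{6291} + \left(\frac{7}{4} - \frac{28561}{8}\right) = \frac{146511148}{6291} - \frac{28547}{8} = \frac{992500007}{50328}$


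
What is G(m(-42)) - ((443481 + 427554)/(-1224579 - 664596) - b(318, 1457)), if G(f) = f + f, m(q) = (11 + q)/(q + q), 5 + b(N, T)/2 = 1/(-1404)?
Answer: -2723832667/309446865 ≈ -8.8023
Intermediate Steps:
b(N, T) = -7021/702 (b(N, T) = -10 + 2/(-1404) = -10 + 2*(-1/1404) = -10 - 1/702 = -7021/702)
m(q) = (11 + q)/(2*q) (m(q) = (11 + q)/((2*q)) = (11 + q)*(1/(2*q)) = (11 + q)/(2*q))
G(f) = 2*f
G(m(-42)) - ((443481 + 427554)/(-1224579 - 664596) - b(318, 1457)) = 2*((½)*(11 - 42)/(-42)) - ((443481 + 427554)/(-1224579 - 664596) - 1*(-7021/702)) = 2*((½)*(-1/42)*(-31)) - (871035/(-1889175) + 7021/702) = 2*(31/84) - (871035*(-1/1889175) + 7021/702) = 31/42 - (-58069/125945 + 7021/702) = 31/42 - 1*843495407/88413390 = 31/42 - 843495407/88413390 = -2723832667/309446865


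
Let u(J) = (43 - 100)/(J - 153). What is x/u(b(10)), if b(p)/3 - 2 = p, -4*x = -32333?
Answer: 1260987/76 ≈ 16592.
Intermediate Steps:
x = 32333/4 (x = -¼*(-32333) = 32333/4 ≈ 8083.3)
b(p) = 6 + 3*p
u(J) = -57/(-153 + J)
x/u(b(10)) = 32333/(4*((-57/(-153 + (6 + 3*10))))) = 32333/(4*((-57/(-153 + (6 + 30))))) = 32333/(4*((-57/(-153 + 36)))) = 32333/(4*((-57/(-117)))) = 32333/(4*((-57*(-1/117)))) = 32333/(4*(19/39)) = (32333/4)*(39/19) = 1260987/76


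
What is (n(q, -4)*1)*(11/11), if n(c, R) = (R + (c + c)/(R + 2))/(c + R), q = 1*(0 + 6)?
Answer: -5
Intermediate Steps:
q = 6 (q = 1*6 = 6)
n(c, R) = (R + 2*c/(2 + R))/(R + c) (n(c, R) = (R + (2*c)/(2 + R))/(R + c) = (R + 2*c/(2 + R))/(R + c))
(n(q, -4)*1)*(11/11) = ((((-4)² + 2*(-4) + 2*6)/((-4)² + 2*(-4) + 2*6 - 4*6))*1)*(11/11) = (((16 - 8 + 12)/(16 - 8 + 12 - 24))*1)*(11*(1/11)) = ((20/(-4))*1)*1 = (-¼*20*1)*1 = -5*1*1 = -5*1 = -5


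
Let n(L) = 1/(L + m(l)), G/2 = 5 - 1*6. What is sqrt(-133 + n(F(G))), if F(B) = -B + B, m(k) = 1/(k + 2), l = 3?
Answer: 8*I*sqrt(2) ≈ 11.314*I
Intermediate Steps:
m(k) = 1/(2 + k)
G = -2 (G = 2*(5 - 1*6) = 2*(5 - 6) = 2*(-1) = -2)
F(B) = 0
n(L) = 1/(1/5 + L) (n(L) = 1/(L + 1/(2 + 3)) = 1/(L + 1/5) = 1/(1/5 + L))
sqrt(-133 + n(F(G))) = sqrt(-133 + 5/(1 + 5*0)) = sqrt(-133 + 5/(1 + 0)) = sqrt(-133 + 5/1) = sqrt(-133 + 5*1) = sqrt(-133 + 5) = sqrt(-128) = 8*I*sqrt(2)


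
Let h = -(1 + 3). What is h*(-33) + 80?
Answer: 212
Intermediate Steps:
h = -4 (h = -1*4 = -4)
h*(-33) + 80 = -4*(-33) + 80 = 132 + 80 = 212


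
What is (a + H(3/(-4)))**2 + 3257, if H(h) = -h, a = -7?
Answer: 52737/16 ≈ 3296.1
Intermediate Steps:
(a + H(3/(-4)))**2 + 3257 = (-7 - 3/(-4))**2 + 3257 = (-7 - 3*(-1)/4)**2 + 3257 = (-7 - 1*(-3/4))**2 + 3257 = (-7 + 3/4)**2 + 3257 = (-25/4)**2 + 3257 = 625/16 + 3257 = 52737/16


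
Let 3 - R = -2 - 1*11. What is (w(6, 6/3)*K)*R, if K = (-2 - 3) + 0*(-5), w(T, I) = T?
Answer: -480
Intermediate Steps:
K = -5 (K = -5 + 0 = -5)
R = 16 (R = 3 - (-2 - 1*11) = 3 - (-2 - 11) = 3 - 1*(-13) = 3 + 13 = 16)
(w(6, 6/3)*K)*R = (6*(-5))*16 = -30*16 = -480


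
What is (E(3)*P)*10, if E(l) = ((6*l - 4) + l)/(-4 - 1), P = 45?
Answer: -1530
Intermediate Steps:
E(l) = ⅘ - 7*l/5 (E(l) = ((-4 + 6*l) + l)/(-5) = (-4 + 7*l)*(-⅕) = ⅘ - 7*l/5)
(E(3)*P)*10 = ((⅘ - 7/5*3)*45)*10 = ((⅘ - 21/5)*45)*10 = -17/5*45*10 = -153*10 = -1530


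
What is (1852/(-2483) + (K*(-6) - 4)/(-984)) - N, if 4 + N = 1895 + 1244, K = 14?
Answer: -957657698/305409 ≈ -3135.7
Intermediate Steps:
N = 3135 (N = -4 + (1895 + 1244) = -4 + 3139 = 3135)
(1852/(-2483) + (K*(-6) - 4)/(-984)) - N = (1852/(-2483) + (14*(-6) - 4)/(-984)) - 1*3135 = (1852*(-1/2483) + (-84 - 4)*(-1/984)) - 3135 = (-1852/2483 - 88*(-1/984)) - 3135 = (-1852/2483 + 11/123) - 3135 = -200483/305409 - 3135 = -957657698/305409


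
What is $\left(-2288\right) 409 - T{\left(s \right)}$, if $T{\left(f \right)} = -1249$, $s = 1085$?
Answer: $-934543$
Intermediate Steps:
$\left(-2288\right) 409 - T{\left(s \right)} = \left(-2288\right) 409 - -1249 = -935792 + 1249 = -934543$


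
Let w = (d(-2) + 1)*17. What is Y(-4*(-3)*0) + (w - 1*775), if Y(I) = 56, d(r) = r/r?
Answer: -685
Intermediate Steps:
d(r) = 1
w = 34 (w = (1 + 1)*17 = 2*17 = 34)
Y(-4*(-3)*0) + (w - 1*775) = 56 + (34 - 1*775) = 56 + (34 - 775) = 56 - 741 = -685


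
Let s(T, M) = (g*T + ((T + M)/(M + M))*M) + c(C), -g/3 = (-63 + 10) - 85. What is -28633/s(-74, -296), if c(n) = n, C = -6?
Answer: 28633/30827 ≈ 0.92883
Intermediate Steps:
g = 414 (g = -3*((-63 + 10) - 85) = -3*(-53 - 85) = -3*(-138) = 414)
s(T, M) = -6 + M/2 + 829*T/2 (s(T, M) = (414*T + ((T + M)/(M + M))*M) - 6 = (414*T + ((M + T)/((2*M)))*M) - 6 = (414*T + ((M + T)*(1/(2*M)))*M) - 6 = (414*T + ((M + T)/(2*M))*M) - 6 = (414*T + (M/2 + T/2)) - 6 = (M/2 + 829*T/2) - 6 = -6 + M/2 + 829*T/2)
-28633/s(-74, -296) = -28633/(-6 + (½)*(-296) + (829/2)*(-74)) = -28633/(-6 - 148 - 30673) = -28633/(-30827) = -28633*(-1/30827) = 28633/30827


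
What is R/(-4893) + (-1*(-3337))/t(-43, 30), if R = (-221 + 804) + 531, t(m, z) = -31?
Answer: -16362475/151683 ≈ -107.87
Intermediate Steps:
R = 1114 (R = 583 + 531 = 1114)
R/(-4893) + (-1*(-3337))/t(-43, 30) = 1114/(-4893) - 1*(-3337)/(-31) = 1114*(-1/4893) + 3337*(-1/31) = -1114/4893 - 3337/31 = -16362475/151683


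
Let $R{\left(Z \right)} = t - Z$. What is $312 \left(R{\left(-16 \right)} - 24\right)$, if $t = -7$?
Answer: $-4680$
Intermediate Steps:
$R{\left(Z \right)} = -7 - Z$
$312 \left(R{\left(-16 \right)} - 24\right) = 312 \left(\left(-7 - -16\right) - 24\right) = 312 \left(\left(-7 + 16\right) - 24\right) = 312 \left(9 - 24\right) = 312 \left(-15\right) = -4680$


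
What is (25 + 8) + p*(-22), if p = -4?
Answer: 121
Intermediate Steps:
(25 + 8) + p*(-22) = (25 + 8) - 4*(-22) = 33 + 88 = 121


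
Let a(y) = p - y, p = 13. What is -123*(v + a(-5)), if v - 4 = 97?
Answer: -14637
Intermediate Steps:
v = 101 (v = 4 + 97 = 101)
a(y) = 13 - y
-123*(v + a(-5)) = -123*(101 + (13 - 1*(-5))) = -123*(101 + (13 + 5)) = -123*(101 + 18) = -123*119 = -14637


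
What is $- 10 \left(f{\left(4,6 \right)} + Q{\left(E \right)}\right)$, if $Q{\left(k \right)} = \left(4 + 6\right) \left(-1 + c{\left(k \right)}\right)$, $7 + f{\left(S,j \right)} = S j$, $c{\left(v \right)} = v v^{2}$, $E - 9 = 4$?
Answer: $-219770$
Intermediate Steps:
$E = 13$ ($E = 9 + 4 = 13$)
$c{\left(v \right)} = v^{3}$
$f{\left(S,j \right)} = -7 + S j$
$Q{\left(k \right)} = -10 + 10 k^{3}$ ($Q{\left(k \right)} = \left(4 + 6\right) \left(-1 + k^{3}\right) = 10 \left(-1 + k^{3}\right) = -10 + 10 k^{3}$)
$- 10 \left(f{\left(4,6 \right)} + Q{\left(E \right)}\right) = - 10 \left(\left(-7 + 4 \cdot 6\right) - \left(10 - 10 \cdot 13^{3}\right)\right) = - 10 \left(\left(-7 + 24\right) + \left(-10 + 10 \cdot 2197\right)\right) = - 10 \left(17 + \left(-10 + 21970\right)\right) = - 10 \left(17 + 21960\right) = \left(-10\right) 21977 = -219770$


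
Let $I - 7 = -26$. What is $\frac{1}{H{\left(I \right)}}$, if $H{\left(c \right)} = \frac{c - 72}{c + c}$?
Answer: $\frac{38}{91} \approx 0.41758$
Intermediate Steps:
$I = -19$ ($I = 7 - 26 = -19$)
$H{\left(c \right)} = \frac{-72 + c}{2 c}$
$\frac{1}{H{\left(I \right)}} = \frac{1}{\frac{1}{2} \frac{1}{-19} \left(-72 - 19\right)} = \frac{1}{\frac{1}{2} \left(- \frac{1}{19}\right) \left(-91\right)} = \frac{1}{\frac{91}{38}} = \frac{38}{91}$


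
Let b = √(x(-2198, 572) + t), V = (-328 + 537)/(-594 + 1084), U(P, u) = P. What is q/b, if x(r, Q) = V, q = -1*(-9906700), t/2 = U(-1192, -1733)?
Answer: -69346900*I*√11679510/1167951 ≈ -2.0292e+5*I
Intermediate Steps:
t = -2384 (t = 2*(-1192) = -2384)
V = 209/490 ≈ 0.42653
q = 9906700
x(r, Q) = 209/490
b = I*√11679510/70 (b = √(209/490 - 2384) = √(-1167951/490) = I*√11679510/70 ≈ 48.822*I)
q/b = 9906700/((I*√11679510/70)) = 9906700*(-7*I*√11679510/1167951) = -69346900*I*√11679510/1167951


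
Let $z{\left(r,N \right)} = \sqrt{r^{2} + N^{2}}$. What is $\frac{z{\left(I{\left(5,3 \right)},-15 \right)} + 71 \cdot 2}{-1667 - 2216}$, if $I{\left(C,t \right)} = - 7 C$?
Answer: $- \frac{142}{3883} - \frac{5 \sqrt{58}}{3883} \approx -0.046376$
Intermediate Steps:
$z{\left(r,N \right)} = \sqrt{N^{2} + r^{2}}$
$\frac{z{\left(I{\left(5,3 \right)},-15 \right)} + 71 \cdot 2}{-1667 - 2216} = \frac{\sqrt{\left(-15\right)^{2} + \left(\left(-7\right) 5\right)^{2}} + 71 \cdot 2}{-1667 - 2216} = \frac{\sqrt{225 + \left(-35\right)^{2}} + 142}{-3883} = \left(\sqrt{225 + 1225} + 142\right) \left(- \frac{1}{3883}\right) = \left(\sqrt{1450} + 142\right) \left(- \frac{1}{3883}\right) = \left(5 \sqrt{58} + 142\right) \left(- \frac{1}{3883}\right) = \left(142 + 5 \sqrt{58}\right) \left(- \frac{1}{3883}\right) = - \frac{142}{3883} - \frac{5 \sqrt{58}}{3883}$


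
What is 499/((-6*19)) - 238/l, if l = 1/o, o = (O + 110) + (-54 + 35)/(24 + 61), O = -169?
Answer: 8031769/570 ≈ 14091.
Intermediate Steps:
o = -5034/85 (o = (-169 + 110) + (-54 + 35)/(24 + 61) = -59 - 19/85 = -5034/85 ≈ -59.224)
l = -85/5034 (l = 1/(-5034/85) = -85/5034 ≈ -0.016885)
499/((-6*19)) - 238/l = 499/((-6*19)) - 238/(-85/5034) = 499/(-114) - 238*(-5034/85) = 499*(-1/114) + 70476/5 = -499/114 + 70476/5 = 8031769/570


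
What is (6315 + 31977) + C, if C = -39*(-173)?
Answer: 45039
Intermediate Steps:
C = 6747
(6315 + 31977) + C = (6315 + 31977) + 6747 = 38292 + 6747 = 45039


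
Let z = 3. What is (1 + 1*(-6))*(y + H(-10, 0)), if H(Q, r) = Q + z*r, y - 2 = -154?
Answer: 810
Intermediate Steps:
y = -152 (y = 2 - 154 = -152)
H(Q, r) = Q + 3*r
(1 + 1*(-6))*(y + H(-10, 0)) = (1 + 1*(-6))*(-152 + (-10 + 3*0)) = (1 - 6)*(-152 + (-10 + 0)) = -5*(-152 - 10) = -5*(-162) = 810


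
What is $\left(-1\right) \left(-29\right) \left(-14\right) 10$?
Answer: $-4060$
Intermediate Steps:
$\left(-1\right) \left(-29\right) \left(-14\right) 10 = 29 \left(-14\right) 10 = \left(-406\right) 10 = -4060$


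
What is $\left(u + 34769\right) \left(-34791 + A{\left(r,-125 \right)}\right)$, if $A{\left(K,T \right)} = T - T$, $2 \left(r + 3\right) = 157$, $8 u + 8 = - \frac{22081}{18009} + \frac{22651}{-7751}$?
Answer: $- \frac{9788099578881017}{8092044} \approx -1.2096 \cdot 10^{9}$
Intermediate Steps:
$u = - \frac{36864647}{24276132}$ ($u = -1 + \frac{- \frac{22081}{18009} + \frac{22651}{-7751}}{8} = -1 + \frac{\left(-22081\right) \frac{1}{18009} + 22651 \left(- \frac{1}{7751}\right)}{8} = -1 + \frac{- \frac{22081}{18009} - \frac{22651}{7751}}{8} = -1 + \frac{1}{8} \left(- \frac{25177030}{6069033}\right) = -1 - \frac{12588515}{24276132} = - \frac{36864647}{24276132} \approx -1.5186$)
$r = \frac{151}{2}$ ($r = -3 + \frac{1}{2} \cdot 157 = -3 + \frac{157}{2} = \frac{151}{2} \approx 75.5$)
$A{\left(K,T \right)} = 0$
$\left(u + 34769\right) \left(-34791 + A{\left(r,-125 \right)}\right) = \left(- \frac{36864647}{24276132} + 34769\right) \left(-34791 + 0\right) = \frac{844019968861}{24276132} \left(-34791\right) = - \frac{9788099578881017}{8092044}$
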